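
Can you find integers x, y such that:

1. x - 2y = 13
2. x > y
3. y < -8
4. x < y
No

A contradictory subset is {x > y, x < y}. No integer assignment can satisfy these jointly:

  - x > y: bounds one variable relative to another variable
  - x < y: bounds one variable relative to another variable

Direct contradiction: x > y and y > x cannot both hold.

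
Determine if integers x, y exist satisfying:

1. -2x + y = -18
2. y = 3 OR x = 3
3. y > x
No

The full constraint system is jointly infeasible over the integers. Each constraint and what it forces:

  - -2x + y = -18: is a linear equation tying the variables together
  - y = 3 OR x = 3: forces a choice: either y = 3 or x = 3
  - y > x: bounds one variable relative to another variable

Split on the disjunction (y = 3 OR x = 3):
  • If y = 3: with y = 3, every remaining term of the linear equation is divisible by 2, so the left side is ≡ 0 (mod 2); but the right side -21 ≡ 1 (mod 2). No integers can satisfy it.
  • If x = 3: the equation forces y = -12, giving (x, y) = (3, -12), which violates y > x.
Both branches are infeasible, so the system has no integer solution.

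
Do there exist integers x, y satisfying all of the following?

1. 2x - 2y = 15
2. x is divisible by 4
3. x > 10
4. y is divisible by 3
No

Even the single constraint (2x - 2y = 15) is infeasible over the integers.

  - 2x - 2y = 15: every term on the left is divisible by 2, so the LHS ≡ 0 (mod 2), but the RHS 15 is not — no integer solution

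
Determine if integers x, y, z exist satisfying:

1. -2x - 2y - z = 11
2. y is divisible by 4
Yes

Take x = -6, y = 0, z = 1. Substituting into each constraint:
  (1) -2(-6) - 2(0) + (-1) = 11 ✓
  (2) 0 = 4 × 0, remainder 0 ✓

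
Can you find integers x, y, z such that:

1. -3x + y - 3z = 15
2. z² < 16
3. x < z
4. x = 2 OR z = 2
Yes

Take x = 2, y = 30, z = 3. Substituting into each constraint:
  (1) -3(2) + 30 - 3(3) = 15 ✓
  (2) z² = (3)² = 9, and 9 < 16 ✓
  (3) 2 < 3 ✓
  (4) x = 2, target 2 ✓ (first branch holds)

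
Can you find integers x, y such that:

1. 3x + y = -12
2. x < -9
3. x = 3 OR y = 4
No

The full constraint system is jointly infeasible over the integers. Each constraint and what it forces:

  - 3x + y = -12: is a linear equation tying the variables together
  - x < -9: bounds one variable relative to a constant
  - x = 3 OR y = 4: forces a choice: either x = 3 or y = 4

Split on the disjunction (x = 3 OR y = 4):
  • If x = 3: this contradicts the bound x ≤ -10.
  • If y = 4: with y = 4, every remaining term of the linear equation is divisible by 3, so the left side is ≡ 0 (mod 3); but the right side -16 ≡ 2 (mod 3). No integers can satisfy it.
Both branches are infeasible, so the system has no integer solution.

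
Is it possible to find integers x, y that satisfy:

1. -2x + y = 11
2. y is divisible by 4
No

The full constraint system is jointly infeasible over the integers. Each constraint and what it forces:

  - -2x + y = 11: is a linear equation tying the variables together
  - y is divisible by 4: restricts y to multiples of 4

Modular obstruction: writing y = 4y', every remaining term of the linear equation is divisible by 2, so the left side is ≡ 0 (mod 2); but the right side 11 ≡ 1 (mod 2). No integers can satisfy it.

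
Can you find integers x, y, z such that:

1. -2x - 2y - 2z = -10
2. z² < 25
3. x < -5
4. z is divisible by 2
Yes

Take x = -6, y = 11, z = 0. Substituting into each constraint:
  (1) -2(-6) - 2(11) - 2(0) = -10 ✓
  (2) z² = (0)² = 0, and 0 < 25 ✓
  (3) -6 < -5 ✓
  (4) 0 = 2 × 0, remainder 0 ✓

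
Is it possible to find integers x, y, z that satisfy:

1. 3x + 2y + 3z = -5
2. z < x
Yes

Take x = 1, y = -4, z = 0. Substituting into each constraint:
  (1) 3(1) + 2(-4) + 3(0) = -5 ✓
  (2) 0 < 1 ✓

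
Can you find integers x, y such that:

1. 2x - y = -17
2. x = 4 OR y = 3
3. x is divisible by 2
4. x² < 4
No

The full constraint system is jointly infeasible over the integers. Each constraint and what it forces:

  - 2x - y = -17: is a linear equation tying the variables together
  - x = 4 OR y = 3: forces a choice: either x = 4 or y = 3
  - x is divisible by 2: restricts x to multiples of 2
  - x² < 4: restricts x to |x| ≤ 1

Split on the disjunction (x = 4 OR y = 3):
  • If x = 4: this contradicts x² < 4, which requires |x| ≤ 1.
  • If y = 3: with y = 3, writing x = 2x', every remaining term of the linear equation is divisible by 4, so the left side is ≡ 0 (mod 4); but the right side -14 ≡ 2 (mod 4). No integers can satisfy it.
Both branches are infeasible, so the system has no integer solution.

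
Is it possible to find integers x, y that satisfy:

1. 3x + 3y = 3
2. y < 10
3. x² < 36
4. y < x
Yes

Take x = 1, y = 0. Substituting into each constraint:
  (1) 3(1) + 3(0) = 3 ✓
  (2) 0 < 10 ✓
  (3) x² = (1)² = 1, and 1 < 36 ✓
  (4) 0 < 1 ✓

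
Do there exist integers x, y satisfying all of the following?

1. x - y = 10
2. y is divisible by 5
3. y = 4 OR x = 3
No

The full constraint system is jointly infeasible over the integers. Each constraint and what it forces:

  - x - y = 10: is a linear equation tying the variables together
  - y is divisible by 5: restricts y to multiples of 5
  - y = 4 OR x = 3: forces a choice: either y = 4 or x = 3

Split on the disjunction (y = 4 OR x = 3):
  • If y = 4: this contradicts the divisibility constraint — 4 is not a multiple of 5.
  • If x = 3: with x = 3, writing y = 5y', every remaining term of the linear equation is divisible by 5, so the left side is ≡ 0 (mod 5); but the right side 7 ≡ 2 (mod 5). No integers can satisfy it.
Both branches are infeasible, so the system has no integer solution.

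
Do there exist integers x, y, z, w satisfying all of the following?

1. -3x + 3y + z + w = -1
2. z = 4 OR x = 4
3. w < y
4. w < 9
Yes

Take x = 4, y = 3, z = 0, w = 2. Substituting into each constraint:
  (1) -3(4) + 3(3) + 0 + 2 = -1 ✓
  (2) x = 4, target 4 ✓ (second branch holds)
  (3) 2 < 3 ✓
  (4) 2 < 9 ✓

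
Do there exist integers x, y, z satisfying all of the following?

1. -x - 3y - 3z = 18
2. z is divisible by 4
Yes

Take x = -18, y = 0, z = 0. Substituting into each constraint:
  (1) 18 - 3(0) - 3(0) = 18 ✓
  (2) 0 = 4 × 0, remainder 0 ✓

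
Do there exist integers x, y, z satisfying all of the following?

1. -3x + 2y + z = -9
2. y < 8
Yes

Take x = 0, y = 0, z = -9. Substituting into each constraint:
  (1) -3(0) + 2(0) + (-9) = -9 ✓
  (2) 0 < 8 ✓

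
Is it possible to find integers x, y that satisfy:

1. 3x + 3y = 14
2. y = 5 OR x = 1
No

Even the single constraint (3x + 3y = 14) is infeasible over the integers.

  - 3x + 3y = 14: every term on the left is divisible by 3, so the LHS ≡ 0 (mod 3), but the RHS 14 is not — no integer solution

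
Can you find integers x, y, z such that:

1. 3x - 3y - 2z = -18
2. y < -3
Yes

Take x = 0, y = -4, z = 15. Substituting into each constraint:
  (1) 3(0) - 3(-4) - 2(15) = -18 ✓
  (2) -4 < -3 ✓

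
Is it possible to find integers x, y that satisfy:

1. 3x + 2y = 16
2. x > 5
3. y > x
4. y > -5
No

A contradictory subset is {3x + 2y = 16, x > 5, y > x}. No integer assignment can satisfy these jointly:

  - 3x + 2y = 16: is a linear equation tying the variables together
  - x > 5: bounds one variable relative to a constant
  - y > x: bounds one variable relative to another variable

Propagating the comparison: y > x and x ≥ 6 give y ≥ 7. Range argument: with x ∈ [6, ∞], y ∈ [7, ∞], the left side of the equation is at least 32, but the right side is 16 < 32. No integer solution exists.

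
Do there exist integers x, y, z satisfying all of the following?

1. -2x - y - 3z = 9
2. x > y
Yes

Take x = 3, y = 0, z = -5. Substituting into each constraint:
  (1) -2(3) + 0 - 3(-5) = 9 ✓
  (2) 3 > 0 ✓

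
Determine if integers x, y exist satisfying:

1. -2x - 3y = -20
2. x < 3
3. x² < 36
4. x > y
No

A contradictory subset is {-2x - 3y = -20, x < 3, x > y}. No integer assignment can satisfy these jointly:

  - -2x - 3y = -20: is a linear equation tying the variables together
  - x < 3: bounds one variable relative to a constant
  - x > y: bounds one variable relative to another variable

Propagating the comparison: y < x and x ≤ 2 give y ≤ 1. Range argument: with x ∈ [−∞, 2], y ∈ [−∞, 1], the left side of the equation is at least -7, but the right side is -20 < -7. No integer solution exists.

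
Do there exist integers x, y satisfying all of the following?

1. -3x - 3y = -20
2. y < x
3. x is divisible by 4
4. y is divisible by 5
No

Even the single constraint (-3x - 3y = -20) is infeasible over the integers.

  - -3x - 3y = -20: every term on the left is divisible by 3, so the LHS ≡ 0 (mod 3), but the RHS -20 is not — no integer solution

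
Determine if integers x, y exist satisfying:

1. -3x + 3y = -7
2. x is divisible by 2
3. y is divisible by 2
No

Even the single constraint (-3x + 3y = -7) is infeasible over the integers.

  - -3x + 3y = -7: every term on the left is divisible by 3, so the LHS ≡ 0 (mod 3), but the RHS -7 is not — no integer solution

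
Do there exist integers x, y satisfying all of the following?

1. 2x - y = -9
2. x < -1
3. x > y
Yes

Take x = -10, y = -11. Substituting into each constraint:
  (1) 2(-10) + 11 = -9 ✓
  (2) -10 < -1 ✓
  (3) -10 > -11 ✓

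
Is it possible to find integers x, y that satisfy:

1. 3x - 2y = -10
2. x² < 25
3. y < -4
No

The full constraint system is jointly infeasible over the integers. Each constraint and what it forces:

  - 3x - 2y = -10: is a linear equation tying the variables together
  - x² < 25: restricts x to |x| ≤ 4
  - y < -4: bounds one variable relative to a constant

Range argument: with x ∈ [-4, 4], y ∈ [−∞, -5], the left side of the equation is at least -2, but the right side is -10 < -2. No integer solution exists.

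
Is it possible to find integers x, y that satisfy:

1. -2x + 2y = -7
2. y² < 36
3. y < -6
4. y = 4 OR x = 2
No

Even the single constraint (-2x + 2y = -7) is infeasible over the integers.

  - -2x + 2y = -7: every term on the left is divisible by 2, so the LHS ≡ 0 (mod 2), but the RHS -7 is not — no integer solution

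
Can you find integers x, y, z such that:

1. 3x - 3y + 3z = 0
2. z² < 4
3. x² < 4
Yes

Take x = 0, y = 0, z = 0. Substituting into each constraint:
  (1) 3(0) - 3(0) + 3(0) = 0 ✓
  (2) z² = (0)² = 0, and 0 < 4 ✓
  (3) x² = (0)² = 0, and 0 < 4 ✓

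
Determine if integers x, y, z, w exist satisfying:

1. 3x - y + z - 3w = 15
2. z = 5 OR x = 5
Yes

Take x = 5, y = 0, z = 3, w = 1. Substituting into each constraint:
  (1) 3(5) + 0 + 3 - 3(1) = 15 ✓
  (2) x = 5, target 5 ✓ (second branch holds)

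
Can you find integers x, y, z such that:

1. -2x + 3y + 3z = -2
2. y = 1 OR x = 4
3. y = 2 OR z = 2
Yes

Take x = 4, y = 2, z = 0. Substituting into each constraint:
  (1) -2(4) + 3(2) + 3(0) = -2 ✓
  (2) x = 4, target 4 ✓ (second branch holds)
  (3) y = 2, target 2 ✓ (first branch holds)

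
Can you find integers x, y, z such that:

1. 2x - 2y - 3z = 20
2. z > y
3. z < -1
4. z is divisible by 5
Yes

Take x = -16, y = -11, z = -10. Substituting into each constraint:
  (1) 2(-16) - 2(-11) - 3(-10) = 20 ✓
  (2) -10 > -11 ✓
  (3) -10 < -1 ✓
  (4) -10 = 5 × -2, remainder 0 ✓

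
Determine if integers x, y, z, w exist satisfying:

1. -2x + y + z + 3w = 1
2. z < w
Yes

Take x = 1, y = 0, z = 0, w = 1. Substituting into each constraint:
  (1) -2(1) + 0 + 0 + 3(1) = 1 ✓
  (2) 0 < 1 ✓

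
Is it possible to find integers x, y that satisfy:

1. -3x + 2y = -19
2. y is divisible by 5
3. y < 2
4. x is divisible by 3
Yes

Take x = 3, y = -5. Substituting into each constraint:
  (1) -3(3) + 2(-5) = -19 ✓
  (2) -5 = 5 × -1, remainder 0 ✓
  (3) -5 < 2 ✓
  (4) 3 = 3 × 1, remainder 0 ✓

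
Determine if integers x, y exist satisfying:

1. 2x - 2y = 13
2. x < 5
No

Even the single constraint (2x - 2y = 13) is infeasible over the integers.

  - 2x - 2y = 13: every term on the left is divisible by 2, so the LHS ≡ 0 (mod 2), but the RHS 13 is not — no integer solution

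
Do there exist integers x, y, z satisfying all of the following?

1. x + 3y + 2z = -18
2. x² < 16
Yes

Take x = 0, y = 0, z = -9. Substituting into each constraint:
  (1) 0 + 3(0) + 2(-9) = -18 ✓
  (2) x² = (0)² = 0, and 0 < 16 ✓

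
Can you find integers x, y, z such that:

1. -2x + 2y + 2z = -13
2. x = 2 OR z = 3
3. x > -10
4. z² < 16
No

Even the single constraint (-2x + 2y + 2z = -13) is infeasible over the integers.

  - -2x + 2y + 2z = -13: every term on the left is divisible by 2, so the LHS ≡ 0 (mod 2), but the RHS -13 is not — no integer solution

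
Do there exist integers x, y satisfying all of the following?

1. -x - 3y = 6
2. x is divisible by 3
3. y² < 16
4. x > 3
No

A contradictory subset is {-x - 3y = 6, y² < 16, x > 3}. No integer assignment can satisfy these jointly:

  - -x - 3y = 6: is a linear equation tying the variables together
  - y² < 16: restricts y to |y| ≤ 3
  - x > 3: bounds one variable relative to a constant

Range argument: with x ∈ [4, ∞], y ∈ [-3, 3], the left side of the equation is at most 5, but the right side is 6 > 5. No integer solution exists.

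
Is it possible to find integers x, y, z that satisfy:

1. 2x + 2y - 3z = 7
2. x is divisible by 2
Yes

Take x = 0, y = 5, z = 1. Substituting into each constraint:
  (1) 2(0) + 2(5) - 3(1) = 7 ✓
  (2) 0 = 2 × 0, remainder 0 ✓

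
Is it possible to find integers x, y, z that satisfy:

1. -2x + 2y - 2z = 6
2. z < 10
Yes

Take x = 0, y = 0, z = -3. Substituting into each constraint:
  (1) -2(0) + 2(0) - 2(-3) = 6 ✓
  (2) -3 < 10 ✓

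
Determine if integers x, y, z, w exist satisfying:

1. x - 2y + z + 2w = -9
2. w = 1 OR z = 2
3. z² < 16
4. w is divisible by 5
Yes

Take x = -11, y = 0, z = 2, w = 0. Substituting into each constraint:
  (1) (-11) - 2(0) + 2 + 2(0) = -9 ✓
  (2) z = 2, target 2 ✓ (second branch holds)
  (3) z² = (2)² = 4, and 4 < 16 ✓
  (4) 0 = 5 × 0, remainder 0 ✓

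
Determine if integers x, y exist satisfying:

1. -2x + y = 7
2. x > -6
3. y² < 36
Yes

Take x = -3, y = 1. Substituting into each constraint:
  (1) -2(-3) + 1 = 7 ✓
  (2) -3 > -6 ✓
  (3) y² = (1)² = 1, and 1 < 36 ✓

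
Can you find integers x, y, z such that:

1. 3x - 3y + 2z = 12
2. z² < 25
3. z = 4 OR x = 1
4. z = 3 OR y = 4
Yes

Take x = 1, y = -1, z = 3. Substituting into each constraint:
  (1) 3(1) - 3(-1) + 2(3) = 12 ✓
  (2) z² = (3)² = 9, and 9 < 25 ✓
  (3) x = 1, target 1 ✓ (second branch holds)
  (4) z = 3, target 3 ✓ (first branch holds)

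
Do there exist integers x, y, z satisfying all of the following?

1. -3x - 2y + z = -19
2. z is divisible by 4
Yes

Take x = 5, y = 2, z = 0. Substituting into each constraint:
  (1) -3(5) - 2(2) + 0 = -19 ✓
  (2) 0 = 4 × 0, remainder 0 ✓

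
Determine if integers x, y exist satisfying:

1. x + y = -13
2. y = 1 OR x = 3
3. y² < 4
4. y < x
No

The full constraint system is jointly infeasible over the integers. Each constraint and what it forces:

  - x + y = -13: is a linear equation tying the variables together
  - y = 1 OR x = 3: forces a choice: either y = 1 or x = 3
  - y² < 4: restricts y to |y| ≤ 1
  - y < x: bounds one variable relative to another variable

Split on the disjunction (y = 1 OR x = 3):
  • If y = 1: the equation forces x = -14, giving (y, x) = (1, -14), which violates x > y.
  • If x = 3: the equation forces y = -16, but y² < 4 requires |y| ≤ 1.
Both branches are infeasible, so the system has no integer solution.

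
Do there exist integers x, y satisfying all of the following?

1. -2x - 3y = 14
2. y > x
Yes

Take x = -4, y = -2. Substituting into each constraint:
  (1) -2(-4) - 3(-2) = 14 ✓
  (2) -2 > -4 ✓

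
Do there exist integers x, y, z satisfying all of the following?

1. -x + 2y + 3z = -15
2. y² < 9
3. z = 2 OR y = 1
Yes

Take x = 21, y = 0, z = 2. Substituting into each constraint:
  (1) (-21) + 2(0) + 3(2) = -15 ✓
  (2) y² = (0)² = 0, and 0 < 9 ✓
  (3) z = 2, target 2 ✓ (first branch holds)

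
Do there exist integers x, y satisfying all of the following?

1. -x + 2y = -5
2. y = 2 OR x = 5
Yes

Take x = 9, y = 2. Substituting into each constraint:
  (1) (-9) + 2(2) = -5 ✓
  (2) y = 2, target 2 ✓ (first branch holds)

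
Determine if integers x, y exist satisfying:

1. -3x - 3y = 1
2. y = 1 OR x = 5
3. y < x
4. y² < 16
No

Even the single constraint (-3x - 3y = 1) is infeasible over the integers.

  - -3x - 3y = 1: every term on the left is divisible by 3, so the LHS ≡ 0 (mod 3), but the RHS 1 is not — no integer solution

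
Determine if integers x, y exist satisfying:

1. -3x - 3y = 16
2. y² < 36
No

Even the single constraint (-3x - 3y = 16) is infeasible over the integers.

  - -3x - 3y = 16: every term on the left is divisible by 3, so the LHS ≡ 0 (mod 3), but the RHS 16 is not — no integer solution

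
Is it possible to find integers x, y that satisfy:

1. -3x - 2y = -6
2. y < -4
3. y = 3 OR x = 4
No

The full constraint system is jointly infeasible over the integers. Each constraint and what it forces:

  - -3x - 2y = -6: is a linear equation tying the variables together
  - y < -4: bounds one variable relative to a constant
  - y = 3 OR x = 4: forces a choice: either y = 3 or x = 4

Split on the disjunction (y = 3 OR x = 4):
  • If y = 3: this contradicts the bound y ≤ -5.
  • If x = 4: the equation forces y = -3, which contradicts the bound y ≤ -5.
Both branches are infeasible, so the system has no integer solution.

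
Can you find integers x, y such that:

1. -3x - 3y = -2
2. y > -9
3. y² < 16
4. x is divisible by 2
No

Even the single constraint (-3x - 3y = -2) is infeasible over the integers.

  - -3x - 3y = -2: every term on the left is divisible by 3, so the LHS ≡ 0 (mod 3), but the RHS -2 is not — no integer solution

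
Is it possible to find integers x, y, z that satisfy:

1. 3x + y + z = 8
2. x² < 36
Yes

Take x = 2, y = 0, z = 2. Substituting into each constraint:
  (1) 3(2) + 0 + 2 = 8 ✓
  (2) x² = (2)² = 4, and 4 < 36 ✓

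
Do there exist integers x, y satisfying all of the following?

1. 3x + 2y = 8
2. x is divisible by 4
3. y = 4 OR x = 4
Yes

Take x = 0, y = 4. Substituting into each constraint:
  (1) 3(0) + 2(4) = 8 ✓
  (2) 0 = 4 × 0, remainder 0 ✓
  (3) y = 4, target 4 ✓ (first branch holds)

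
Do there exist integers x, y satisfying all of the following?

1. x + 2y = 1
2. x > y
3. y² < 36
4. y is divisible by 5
Yes

Take x = 1, y = 0. Substituting into each constraint:
  (1) 1 + 2(0) = 1 ✓
  (2) 1 > 0 ✓
  (3) y² = (0)² = 0, and 0 < 36 ✓
  (4) 0 = 5 × 0, remainder 0 ✓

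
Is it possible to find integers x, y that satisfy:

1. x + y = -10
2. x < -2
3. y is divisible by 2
Yes

Take x = -10, y = 0. Substituting into each constraint:
  (1) (-10) + 0 = -10 ✓
  (2) -10 < -2 ✓
  (3) 0 = 2 × 0, remainder 0 ✓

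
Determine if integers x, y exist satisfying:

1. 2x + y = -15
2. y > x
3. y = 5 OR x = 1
Yes

Take x = -10, y = 5. Substituting into each constraint:
  (1) 2(-10) + 5 = -15 ✓
  (2) 5 > -10 ✓
  (3) y = 5, target 5 ✓ (first branch holds)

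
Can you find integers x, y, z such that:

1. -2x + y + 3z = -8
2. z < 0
Yes

Take x = 0, y = -5, z = -1. Substituting into each constraint:
  (1) -2(0) + (-5) + 3(-1) = -8 ✓
  (2) -1 < 0 ✓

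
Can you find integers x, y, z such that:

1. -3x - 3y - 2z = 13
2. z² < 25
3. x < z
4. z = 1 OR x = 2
Yes

Take x = 2, y = -9, z = 4. Substituting into each constraint:
  (1) -3(2) - 3(-9) - 2(4) = 13 ✓
  (2) z² = (4)² = 16, and 16 < 25 ✓
  (3) 2 < 4 ✓
  (4) x = 2, target 2 ✓ (second branch holds)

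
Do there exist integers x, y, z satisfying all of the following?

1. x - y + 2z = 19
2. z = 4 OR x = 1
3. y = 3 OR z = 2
Yes

Take x = 14, y = 3, z = 4. Substituting into each constraint:
  (1) 14 + (-3) + 2(4) = 19 ✓
  (2) z = 4, target 4 ✓ (first branch holds)
  (3) y = 3, target 3 ✓ (first branch holds)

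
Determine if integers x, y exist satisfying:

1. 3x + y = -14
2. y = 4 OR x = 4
Yes

Take x = 4, y = -26. Substituting into each constraint:
  (1) 3(4) + (-26) = -14 ✓
  (2) x = 4, target 4 ✓ (second branch holds)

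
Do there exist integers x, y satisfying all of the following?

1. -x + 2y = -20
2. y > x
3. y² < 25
No

The full constraint system is jointly infeasible over the integers. Each constraint and what it forces:

  - -x + 2y = -20: is a linear equation tying the variables together
  - y > x: bounds one variable relative to another variable
  - y² < 25: restricts y to |y| ≤ 4

Propagating the comparison: x < y and y ≤ 4 give x ≤ 3. Range argument: with x ∈ [−∞, 3], y ∈ [-4, 4], the left side of the equation is at least -11, but the right side is -20 < -11. No integer solution exists.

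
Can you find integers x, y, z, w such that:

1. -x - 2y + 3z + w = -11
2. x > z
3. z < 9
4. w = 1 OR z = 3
Yes

Take x = 0, y = 3, z = -2, w = 1. Substituting into each constraint:
  (1) 0 - 2(3) + 3(-2) + 1 = -11 ✓
  (2) 0 > -2 ✓
  (3) -2 < 9 ✓
  (4) w = 1, target 1 ✓ (first branch holds)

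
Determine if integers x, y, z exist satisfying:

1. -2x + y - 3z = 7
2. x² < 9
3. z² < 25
Yes

Take x = 0, y = 7, z = 0. Substituting into each constraint:
  (1) -2(0) + 7 - 3(0) = 7 ✓
  (2) x² = (0)² = 0, and 0 < 9 ✓
  (3) z² = (0)² = 0, and 0 < 25 ✓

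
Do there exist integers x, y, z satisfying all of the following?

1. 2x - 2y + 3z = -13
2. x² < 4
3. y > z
Yes

Take x = 0, y = -10, z = -11. Substituting into each constraint:
  (1) 2(0) - 2(-10) + 3(-11) = -13 ✓
  (2) x² = (0)² = 0, and 0 < 4 ✓
  (3) -10 > -11 ✓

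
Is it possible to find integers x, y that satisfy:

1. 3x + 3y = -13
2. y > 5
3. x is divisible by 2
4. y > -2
No

Even the single constraint (3x + 3y = -13) is infeasible over the integers.

  - 3x + 3y = -13: every term on the left is divisible by 3, so the LHS ≡ 0 (mod 3), but the RHS -13 is not — no integer solution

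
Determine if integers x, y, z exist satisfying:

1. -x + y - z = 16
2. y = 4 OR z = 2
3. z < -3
Yes

Take x = 0, y = 4, z = -12. Substituting into each constraint:
  (1) 0 + 4 + 12 = 16 ✓
  (2) y = 4, target 4 ✓ (first branch holds)
  (3) -12 < -3 ✓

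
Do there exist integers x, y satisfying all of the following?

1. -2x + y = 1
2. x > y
Yes

Take x = -2, y = -3. Substituting into each constraint:
  (1) -2(-2) + (-3) = 1 ✓
  (2) -2 > -3 ✓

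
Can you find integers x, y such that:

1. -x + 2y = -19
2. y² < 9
Yes

Take x = 19, y = 0. Substituting into each constraint:
  (1) (-19) + 2(0) = -19 ✓
  (2) y² = (0)² = 0, and 0 < 9 ✓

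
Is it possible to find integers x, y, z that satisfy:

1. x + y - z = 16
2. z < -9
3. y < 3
Yes

Take x = 6, y = 0, z = -10. Substituting into each constraint:
  (1) 6 + 0 + 10 = 16 ✓
  (2) -10 < -9 ✓
  (3) 0 < 3 ✓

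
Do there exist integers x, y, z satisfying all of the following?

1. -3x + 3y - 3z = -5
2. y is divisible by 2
No

Even the single constraint (-3x + 3y - 3z = -5) is infeasible over the integers.

  - -3x + 3y - 3z = -5: every term on the left is divisible by 3, so the LHS ≡ 0 (mod 3), but the RHS -5 is not — no integer solution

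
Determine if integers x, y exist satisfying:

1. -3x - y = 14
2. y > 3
Yes

Take x = -6, y = 4. Substituting into each constraint:
  (1) -3(-6) + (-4) = 14 ✓
  (2) 4 > 3 ✓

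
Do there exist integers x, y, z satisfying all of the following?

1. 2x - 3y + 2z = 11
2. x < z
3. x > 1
Yes

Take x = 3, y = 1, z = 4. Substituting into each constraint:
  (1) 2(3) - 3(1) + 2(4) = 11 ✓
  (2) 3 < 4 ✓
  (3) 3 > 1 ✓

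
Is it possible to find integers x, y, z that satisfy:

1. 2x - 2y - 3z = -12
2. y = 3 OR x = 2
Yes

Take x = 3, y = 3, z = 4. Substituting into each constraint:
  (1) 2(3) - 2(3) - 3(4) = -12 ✓
  (2) y = 3, target 3 ✓ (first branch holds)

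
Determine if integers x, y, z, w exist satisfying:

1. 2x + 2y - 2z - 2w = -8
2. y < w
Yes

Take x = -3, y = 0, z = 0, w = 1. Substituting into each constraint:
  (1) 2(-3) + 2(0) - 2(0) - 2(1) = -8 ✓
  (2) 0 < 1 ✓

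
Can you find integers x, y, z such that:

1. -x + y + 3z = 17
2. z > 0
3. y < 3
Yes

Take x = -14, y = 0, z = 1. Substituting into each constraint:
  (1) 14 + 0 + 3(1) = 17 ✓
  (2) 1 > 0 ✓
  (3) 0 < 3 ✓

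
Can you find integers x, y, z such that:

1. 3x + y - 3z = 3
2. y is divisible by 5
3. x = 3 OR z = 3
Yes

Take x = 3, y = 0, z = 2. Substituting into each constraint:
  (1) 3(3) + 0 - 3(2) = 3 ✓
  (2) 0 = 5 × 0, remainder 0 ✓
  (3) x = 3, target 3 ✓ (first branch holds)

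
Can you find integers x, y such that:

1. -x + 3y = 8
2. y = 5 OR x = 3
Yes

Take x = 7, y = 5. Substituting into each constraint:
  (1) (-7) + 3(5) = 8 ✓
  (2) y = 5, target 5 ✓ (first branch holds)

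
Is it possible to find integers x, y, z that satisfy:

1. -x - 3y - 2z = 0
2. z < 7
Yes

Take x = 0, y = 0, z = 0. Substituting into each constraint:
  (1) 0 - 3(0) - 2(0) = 0 ✓
  (2) 0 < 7 ✓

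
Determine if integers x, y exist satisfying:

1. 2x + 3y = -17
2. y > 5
Yes

Take x = -19, y = 7. Substituting into each constraint:
  (1) 2(-19) + 3(7) = -17 ✓
  (2) 7 > 5 ✓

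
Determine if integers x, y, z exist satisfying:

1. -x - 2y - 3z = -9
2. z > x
Yes

Take x = 0, y = 3, z = 1. Substituting into each constraint:
  (1) 0 - 2(3) - 3(1) = -9 ✓
  (2) 1 > 0 ✓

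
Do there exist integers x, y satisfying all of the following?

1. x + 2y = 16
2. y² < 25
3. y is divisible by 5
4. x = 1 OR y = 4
No

A contradictory subset is {x + 2y = 16, y is divisible by 5, x = 1 OR y = 4}. No integer assignment can satisfy these jointly:

  - x + 2y = 16: is a linear equation tying the variables together
  - y is divisible by 5: restricts y to multiples of 5
  - x = 1 OR y = 4: forces a choice: either x = 1 or y = 4

Split on the disjunction (x = 1 OR y = 4):
  • If x = 1: with x = 1, writing y = 5y', every remaining term of the linear equation is divisible by 10, so the left side is ≡ 0 (mod 10); but the right side 15 ≡ 5 (mod 10). No integers can satisfy it.
  • If y = 4: this contradicts the divisibility constraint — 4 is not a multiple of 5.
Both branches are infeasible, so the system has no integer solution.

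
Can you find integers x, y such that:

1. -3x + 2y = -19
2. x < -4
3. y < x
Yes

Take x = -5, y = -17. Substituting into each constraint:
  (1) -3(-5) + 2(-17) = -19 ✓
  (2) -5 < -4 ✓
  (3) -17 < -5 ✓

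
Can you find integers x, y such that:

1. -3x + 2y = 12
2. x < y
Yes

Take x = 0, y = 6. Substituting into each constraint:
  (1) -3(0) + 2(6) = 12 ✓
  (2) 0 < 6 ✓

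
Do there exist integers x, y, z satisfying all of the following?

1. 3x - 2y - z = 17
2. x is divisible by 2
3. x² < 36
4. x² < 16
Yes

Take x = 0, y = 0, z = -17. Substituting into each constraint:
  (1) 3(0) - 2(0) + 17 = 17 ✓
  (2) 0 = 2 × 0, remainder 0 ✓
  (3) x² = (0)² = 0, and 0 < 36 ✓
  (4) x² = (0)² = 0, and 0 < 16 ✓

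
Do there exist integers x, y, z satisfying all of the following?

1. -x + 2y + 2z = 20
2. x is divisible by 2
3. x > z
Yes

Take x = 0, y = 11, z = -1. Substituting into each constraint:
  (1) 0 + 2(11) + 2(-1) = 20 ✓
  (2) 0 = 2 × 0, remainder 0 ✓
  (3) 0 > -1 ✓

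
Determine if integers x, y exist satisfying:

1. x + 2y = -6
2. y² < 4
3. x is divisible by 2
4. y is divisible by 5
Yes

Take x = -6, y = 0. Substituting into each constraint:
  (1) (-6) + 2(0) = -6 ✓
  (2) y² = (0)² = 0, and 0 < 4 ✓
  (3) -6 = 2 × -3, remainder 0 ✓
  (4) 0 = 5 × 0, remainder 0 ✓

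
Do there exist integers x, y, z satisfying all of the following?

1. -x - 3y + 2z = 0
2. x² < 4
Yes

Take x = 0, y = 0, z = 0. Substituting into each constraint:
  (1) 0 - 3(0) + 2(0) = 0 ✓
  (2) x² = (0)² = 0, and 0 < 4 ✓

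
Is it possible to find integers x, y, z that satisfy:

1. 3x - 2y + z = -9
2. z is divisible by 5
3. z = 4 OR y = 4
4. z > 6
Yes

Take x = -7, y = 4, z = 20. Substituting into each constraint:
  (1) 3(-7) - 2(4) + 20 = -9 ✓
  (2) 20 = 5 × 4, remainder 0 ✓
  (3) y = 4, target 4 ✓ (second branch holds)
  (4) 20 > 6 ✓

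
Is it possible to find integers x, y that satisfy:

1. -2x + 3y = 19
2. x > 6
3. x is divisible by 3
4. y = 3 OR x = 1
No

A contradictory subset is {-2x + 3y = 19, x > 6, y = 3 OR x = 1}. No integer assignment can satisfy these jointly:

  - -2x + 3y = 19: is a linear equation tying the variables together
  - x > 6: bounds one variable relative to a constant
  - y = 3 OR x = 1: forces a choice: either y = 3 or x = 1

Split on the disjunction (y = 3 OR x = 1):
  • If y = 3: the equation forces x = -5, which contradicts the bound x ≥ 7.
  • If x = 1: this contradicts the bound x ≥ 7.
Both branches are infeasible, so the system has no integer solution.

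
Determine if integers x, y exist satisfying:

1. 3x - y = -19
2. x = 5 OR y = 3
Yes

Take x = 5, y = 34. Substituting into each constraint:
  (1) 3(5) + (-34) = -19 ✓
  (2) x = 5, target 5 ✓ (first branch holds)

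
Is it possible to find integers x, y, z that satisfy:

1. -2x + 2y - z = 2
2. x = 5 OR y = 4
Yes

Take x = 3, y = 4, z = 0. Substituting into each constraint:
  (1) -2(3) + 2(4) + 0 = 2 ✓
  (2) y = 4, target 4 ✓ (second branch holds)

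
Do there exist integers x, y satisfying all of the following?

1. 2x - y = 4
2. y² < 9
Yes

Take x = 2, y = 0. Substituting into each constraint:
  (1) 2(2) + 0 = 4 ✓
  (2) y² = (0)² = 0, and 0 < 9 ✓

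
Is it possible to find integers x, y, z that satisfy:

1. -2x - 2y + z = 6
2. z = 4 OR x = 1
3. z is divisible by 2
Yes

Take x = 1, y = -4, z = 0. Substituting into each constraint:
  (1) -2(1) - 2(-4) + 0 = 6 ✓
  (2) x = 1, target 1 ✓ (second branch holds)
  (3) 0 = 2 × 0, remainder 0 ✓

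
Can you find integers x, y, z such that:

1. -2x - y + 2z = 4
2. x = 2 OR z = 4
Yes

Take x = 2, y = -8, z = 0. Substituting into each constraint:
  (1) -2(2) + 8 + 2(0) = 4 ✓
  (2) x = 2, target 2 ✓ (first branch holds)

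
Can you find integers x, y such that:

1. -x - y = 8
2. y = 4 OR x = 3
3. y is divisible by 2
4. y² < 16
No

The full constraint system is jointly infeasible over the integers. Each constraint and what it forces:

  - -x - y = 8: is a linear equation tying the variables together
  - y = 4 OR x = 3: forces a choice: either y = 4 or x = 3
  - y is divisible by 2: restricts y to multiples of 2
  - y² < 16: restricts y to |y| ≤ 3

Split on the disjunction (y = 4 OR x = 3):
  • If y = 4: this contradicts y² < 16, which requires |y| ≤ 3.
  • If x = 3: with x = 3, writing y = 2y', every remaining term of the linear equation is divisible by 2, so the left side is ≡ 0 (mod 2); but the right side 11 ≡ 1 (mod 2). No integers can satisfy it.
Both branches are infeasible, so the system has no integer solution.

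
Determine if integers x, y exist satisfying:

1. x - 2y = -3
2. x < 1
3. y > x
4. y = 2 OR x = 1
No

A contradictory subset is {x - 2y = -3, x < 1, y = 2 OR x = 1}. No integer assignment can satisfy these jointly:

  - x - 2y = -3: is a linear equation tying the variables together
  - x < 1: bounds one variable relative to a constant
  - y = 2 OR x = 1: forces a choice: either y = 2 or x = 1

Split on the disjunction (y = 2 OR x = 1):
  • If y = 2: the equation forces x = 1, which contradicts the bound x ≤ 0.
  • If x = 1: this contradicts the bound x ≤ 0.
Both branches are infeasible, so the system has no integer solution.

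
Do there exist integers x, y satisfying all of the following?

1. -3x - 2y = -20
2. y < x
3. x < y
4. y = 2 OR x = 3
No

A contradictory subset is {y < x, x < y}. No integer assignment can satisfy these jointly:

  - y < x: bounds one variable relative to another variable
  - x < y: bounds one variable relative to another variable

Direct contradiction: x > y and y > x cannot both hold.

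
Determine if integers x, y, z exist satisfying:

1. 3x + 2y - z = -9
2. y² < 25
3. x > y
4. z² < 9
Yes

Take x = -1, y = -3, z = 0. Substituting into each constraint:
  (1) 3(-1) + 2(-3) + 0 = -9 ✓
  (2) y² = (-3)² = 9, and 9 < 25 ✓
  (3) -1 > -3 ✓
  (4) z² = (0)² = 0, and 0 < 9 ✓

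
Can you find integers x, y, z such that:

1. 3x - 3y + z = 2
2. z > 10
Yes

Take x = -3, y = 0, z = 11. Substituting into each constraint:
  (1) 3(-3) - 3(0) + 11 = 2 ✓
  (2) 11 > 10 ✓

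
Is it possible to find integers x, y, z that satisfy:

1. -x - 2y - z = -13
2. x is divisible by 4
Yes

Take x = 0, y = 6, z = 1. Substituting into each constraint:
  (1) 0 - 2(6) + (-1) = -13 ✓
  (2) 0 = 4 × 0, remainder 0 ✓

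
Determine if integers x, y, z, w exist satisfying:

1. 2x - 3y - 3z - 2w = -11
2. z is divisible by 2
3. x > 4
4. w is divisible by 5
Yes

Take x = 5, y = 7, z = 0, w = 0. Substituting into each constraint:
  (1) 2(5) - 3(7) - 3(0) - 2(0) = -11 ✓
  (2) 0 = 2 × 0, remainder 0 ✓
  (3) 5 > 4 ✓
  (4) 0 = 5 × 0, remainder 0 ✓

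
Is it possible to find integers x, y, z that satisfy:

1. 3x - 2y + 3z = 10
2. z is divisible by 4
Yes

Take x = 4, y = 1, z = 0. Substituting into each constraint:
  (1) 3(4) - 2(1) + 3(0) = 10 ✓
  (2) 0 = 4 × 0, remainder 0 ✓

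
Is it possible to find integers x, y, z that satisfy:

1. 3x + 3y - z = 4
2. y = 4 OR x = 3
Yes

Take x = -2, y = 4, z = 2. Substituting into each constraint:
  (1) 3(-2) + 3(4) + (-2) = 4 ✓
  (2) y = 4, target 4 ✓ (first branch holds)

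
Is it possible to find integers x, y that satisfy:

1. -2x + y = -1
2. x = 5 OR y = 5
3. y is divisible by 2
No

A contradictory subset is {-2x + y = -1, y is divisible by 2}. No integer assignment can satisfy these jointly:

  - -2x + y = -1: is a linear equation tying the variables together
  - y is divisible by 2: restricts y to multiples of 2

Modular obstruction: writing y = 2y', every remaining term of the linear equation is divisible by 2, so the left side is ≡ 0 (mod 2); but the right side -1 ≡ 1 (mod 2). No integers can satisfy it.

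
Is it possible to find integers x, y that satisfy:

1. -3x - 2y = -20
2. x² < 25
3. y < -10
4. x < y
No

A contradictory subset is {-3x - 2y = -20, y < -10, x < y}. No integer assignment can satisfy these jointly:

  - -3x - 2y = -20: is a linear equation tying the variables together
  - y < -10: bounds one variable relative to a constant
  - x < y: bounds one variable relative to another variable

Propagating the comparison: x < y and y ≤ -11 give x ≤ -12. Range argument: with x ∈ [−∞, -12], y ∈ [−∞, -11], the left side of the equation is at least 58, but the right side is -20 < 58. No integer solution exists.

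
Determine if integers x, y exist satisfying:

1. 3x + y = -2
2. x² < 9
Yes

Take x = -1, y = 1. Substituting into each constraint:
  (1) 3(-1) + 1 = -2 ✓
  (2) x² = (-1)² = 1, and 1 < 9 ✓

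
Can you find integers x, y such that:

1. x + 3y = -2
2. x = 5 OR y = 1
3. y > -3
Yes

Take x = -5, y = 1. Substituting into each constraint:
  (1) (-5) + 3(1) = -2 ✓
  (2) y = 1, target 1 ✓ (second branch holds)
  (3) 1 > -3 ✓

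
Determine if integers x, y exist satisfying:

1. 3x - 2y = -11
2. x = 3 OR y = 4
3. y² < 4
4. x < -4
No

A contradictory subset is {3x - 2y = -11, x = 3 OR y = 4, x < -4}. No integer assignment can satisfy these jointly:

  - 3x - 2y = -11: is a linear equation tying the variables together
  - x = 3 OR y = 4: forces a choice: either x = 3 or y = 4
  - x < -4: bounds one variable relative to a constant

Split on the disjunction (x = 3 OR y = 4):
  • If x = 3: this contradicts the bound x ≤ -5.
  • If y = 4: the equation forces x = -1, which contradicts the bound x ≤ -5.
Both branches are infeasible, so the system has no integer solution.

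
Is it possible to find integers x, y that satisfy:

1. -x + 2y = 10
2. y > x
Yes

Take x = 0, y = 5. Substituting into each constraint:
  (1) 0 + 2(5) = 10 ✓
  (2) 5 > 0 ✓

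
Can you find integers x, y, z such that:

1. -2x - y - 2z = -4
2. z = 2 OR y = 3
Yes

Take x = 0, y = 0, z = 2. Substituting into each constraint:
  (1) -2(0) + 0 - 2(2) = -4 ✓
  (2) z = 2, target 2 ✓ (first branch holds)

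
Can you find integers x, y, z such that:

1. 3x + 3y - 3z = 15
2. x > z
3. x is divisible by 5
Yes

Take x = 0, y = 4, z = -1. Substituting into each constraint:
  (1) 3(0) + 3(4) - 3(-1) = 15 ✓
  (2) 0 > -1 ✓
  (3) 0 = 5 × 0, remainder 0 ✓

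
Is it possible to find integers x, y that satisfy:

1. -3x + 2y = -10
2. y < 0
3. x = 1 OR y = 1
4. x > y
No

A contradictory subset is {-3x + 2y = -10, y < 0, x = 1 OR y = 1}. No integer assignment can satisfy these jointly:

  - -3x + 2y = -10: is a linear equation tying the variables together
  - y < 0: bounds one variable relative to a constant
  - x = 1 OR y = 1: forces a choice: either x = 1 or y = 1

Split on the disjunction (x = 1 OR y = 1):
  • If x = 1: with x = 1, every remaining term of the linear equation is divisible by 2, so the left side is ≡ 0 (mod 2); but the right side -7 ≡ 1 (mod 2). No integers can satisfy it.
  • If y = 1: this contradicts the bound y ≤ -1.
Both branches are infeasible, so the system has no integer solution.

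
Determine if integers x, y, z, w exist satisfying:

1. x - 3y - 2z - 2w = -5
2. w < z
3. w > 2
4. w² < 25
Yes

Take x = 0, y = -3, z = 4, w = 3. Substituting into each constraint:
  (1) 0 - 3(-3) - 2(4) - 2(3) = -5 ✓
  (2) 3 < 4 ✓
  (3) 3 > 2 ✓
  (4) w² = (3)² = 9, and 9 < 25 ✓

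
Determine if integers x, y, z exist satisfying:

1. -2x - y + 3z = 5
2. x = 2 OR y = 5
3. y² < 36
Yes

Take x = 4, y = 5, z = 6. Substituting into each constraint:
  (1) -2(4) + (-5) + 3(6) = 5 ✓
  (2) y = 5, target 5 ✓ (second branch holds)
  (3) y² = (5)² = 25, and 25 < 36 ✓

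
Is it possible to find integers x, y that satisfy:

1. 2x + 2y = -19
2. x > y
No

Even the single constraint (2x + 2y = -19) is infeasible over the integers.

  - 2x + 2y = -19: every term on the left is divisible by 2, so the LHS ≡ 0 (mod 2), but the RHS -19 is not — no integer solution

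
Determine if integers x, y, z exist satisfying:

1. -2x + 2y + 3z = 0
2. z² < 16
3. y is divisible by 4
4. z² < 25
Yes

Take x = 0, y = 0, z = 0. Substituting into each constraint:
  (1) -2(0) + 2(0) + 3(0) = 0 ✓
  (2) z² = (0)² = 0, and 0 < 16 ✓
  (3) 0 = 4 × 0, remainder 0 ✓
  (4) z² = (0)² = 0, and 0 < 25 ✓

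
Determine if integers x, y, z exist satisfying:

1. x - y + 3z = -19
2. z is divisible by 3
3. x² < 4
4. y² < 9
Yes

Take x = 1, y = 2, z = -6. Substituting into each constraint:
  (1) 1 + (-2) + 3(-6) = -19 ✓
  (2) -6 = 3 × -2, remainder 0 ✓
  (3) x² = (1)² = 1, and 1 < 4 ✓
  (4) y² = (2)² = 4, and 4 < 9 ✓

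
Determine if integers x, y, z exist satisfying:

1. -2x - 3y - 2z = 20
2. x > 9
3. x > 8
Yes

Take x = 10, y = 0, z = -20. Substituting into each constraint:
  (1) -2(10) - 3(0) - 2(-20) = 20 ✓
  (2) 10 > 9 ✓
  (3) 10 > 8 ✓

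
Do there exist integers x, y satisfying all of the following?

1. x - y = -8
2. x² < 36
Yes

Take x = 0, y = 8. Substituting into each constraint:
  (1) 0 + (-8) = -8 ✓
  (2) x² = (0)² = 0, and 0 < 36 ✓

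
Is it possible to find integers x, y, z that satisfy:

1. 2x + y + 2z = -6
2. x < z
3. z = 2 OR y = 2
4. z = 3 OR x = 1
Yes

Take x = -7, y = 2, z = 3. Substituting into each constraint:
  (1) 2(-7) + 2 + 2(3) = -6 ✓
  (2) -7 < 3 ✓
  (3) y = 2, target 2 ✓ (second branch holds)
  (4) z = 3, target 3 ✓ (first branch holds)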